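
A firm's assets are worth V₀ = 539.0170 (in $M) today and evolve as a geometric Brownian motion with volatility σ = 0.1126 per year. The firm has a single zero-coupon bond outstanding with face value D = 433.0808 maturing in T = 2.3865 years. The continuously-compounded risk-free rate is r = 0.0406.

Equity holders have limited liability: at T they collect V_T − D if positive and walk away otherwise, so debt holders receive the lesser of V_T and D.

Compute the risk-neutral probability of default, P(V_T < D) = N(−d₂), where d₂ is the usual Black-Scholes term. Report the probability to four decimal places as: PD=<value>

d₁ = [ln(V₀/D) + (r + σ²/2)T] / (σ√T)
   = [ln(539.0170/433.0808) + (0.0406 + 0.5·0.1126²)·2.3865] / (0.1126·√2.3865)
   = [0.218823 + 0.112021] / 0.173948 = 1.901970
d₂ = d₁ − σ√T = 1.901970 − 0.173948 = 1.728022
risk-neutral PD = N(−d₂) = N(-1.728022) = 0.041992

PD=0.0420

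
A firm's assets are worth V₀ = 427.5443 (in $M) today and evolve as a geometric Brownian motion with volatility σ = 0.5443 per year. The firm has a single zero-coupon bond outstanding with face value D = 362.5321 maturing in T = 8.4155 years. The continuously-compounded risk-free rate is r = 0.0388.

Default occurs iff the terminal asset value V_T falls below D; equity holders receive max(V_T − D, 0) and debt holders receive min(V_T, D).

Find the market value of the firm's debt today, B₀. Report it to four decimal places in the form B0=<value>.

d₁ = [ln(V₀/D) + (r + σ²/2)T] / (σ√T)
   = [ln(427.5443/362.5321) + (0.0388 + 0.5·0.5443²)·8.4155] / (0.5443·√8.4155)
   = [0.164945 + 1.573120] / 1.578986 = 1.100747
d₂ = d₁ − σ√T = 1.100747 − 1.578986 = -0.478239
N(d₁) = 0.864497,  N(d₂) = 0.316240,  e^(−rT) = 0.721429
E₀ = V₀·N(d₁) − D·e^(−rT)·N(d₂)
   = 427.5443·0.864497 − 362.5321·0.721429·0.316240 = 286.900816
B₀ = V₀ − E₀ = 427.5443 − 286.900816 = 140.643484

B0=140.6435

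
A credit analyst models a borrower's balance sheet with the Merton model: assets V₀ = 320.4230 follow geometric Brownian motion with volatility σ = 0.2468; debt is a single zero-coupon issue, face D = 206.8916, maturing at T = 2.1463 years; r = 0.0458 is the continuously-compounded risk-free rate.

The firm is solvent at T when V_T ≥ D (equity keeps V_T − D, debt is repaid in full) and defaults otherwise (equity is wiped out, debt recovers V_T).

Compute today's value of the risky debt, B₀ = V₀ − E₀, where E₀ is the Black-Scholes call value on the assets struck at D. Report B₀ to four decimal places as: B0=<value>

d₁ = [ln(V₀/D) + (r + σ²/2)T] / (σ√T)
   = [ln(320.4230/206.8916) + (0.0458 + 0.5·0.2468²)·2.1463] / (0.2468·√2.1463)
   = [0.437447 + 0.163666] / 0.361568 = 1.662517
d₂ = d₁ − σ√T = 1.662517 − 0.361568 = 1.300948
N(d₁) = 0.951795,  N(d₂) = 0.903362,  e^(−rT) = 0.906376
E₀ = V₀·N(d₁) − D·e^(−rT)·N(d₂)
   = 320.4230·0.951795 − 206.8916·0.906376·0.903362 = 135.577190
B₀ = V₀ − E₀ = 320.4230 − 135.577190 = 184.845810

B0=184.8458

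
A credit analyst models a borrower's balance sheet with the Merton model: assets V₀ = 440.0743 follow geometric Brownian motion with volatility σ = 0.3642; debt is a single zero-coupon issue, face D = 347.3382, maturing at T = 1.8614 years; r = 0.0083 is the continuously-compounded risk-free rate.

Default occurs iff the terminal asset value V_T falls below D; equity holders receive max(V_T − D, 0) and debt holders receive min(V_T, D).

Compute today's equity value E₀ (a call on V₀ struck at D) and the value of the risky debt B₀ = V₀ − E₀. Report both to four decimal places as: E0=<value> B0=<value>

d₁ = [ln(V₀/D) + (r + σ²/2)T] / (σ√T)
   = [ln(440.0743/347.3382) + (0.0083 + 0.5·0.3642²)·1.8614] / (0.3642·√1.8614)
   = [0.236645 + 0.138899] / 0.496889 = 0.755789
d₂ = d₁ − σ√T = 0.755789 − 0.496889 = 0.258900
N(d₁) = 0.775112,  N(d₂) = 0.602144,  e^(−rT) = 0.984669
E₀ = V₀·N(d₁) − D·e^(−rT)·N(d₂)
   = 440.0743·0.775112 − 347.3382·0.984669·0.602144 = 135.165870
B₀ = V₀ − E₀ = 440.0743 − 135.165870 = 304.908430

E0=135.1659 B0=304.9084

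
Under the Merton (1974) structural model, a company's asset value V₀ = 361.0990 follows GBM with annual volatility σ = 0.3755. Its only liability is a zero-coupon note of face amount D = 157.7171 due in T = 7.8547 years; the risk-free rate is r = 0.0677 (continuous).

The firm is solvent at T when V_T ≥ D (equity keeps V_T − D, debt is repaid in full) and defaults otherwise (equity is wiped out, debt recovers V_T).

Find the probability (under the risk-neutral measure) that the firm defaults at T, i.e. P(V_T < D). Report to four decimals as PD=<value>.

PD=0.2218

d₁ = [ln(V₀/D) + (r + σ²/2)T] / (σ√T)
   = [ln(361.0990/157.7171) + (0.0677 + 0.5·0.3755²)·7.8547] / (0.3755·√7.8547)
   = [0.828349 + 1.085521] / 1.052385 = 1.818602
d₂ = d₁ − σ√T = 1.818602 − 1.052385 = 0.766217
risk-neutral PD = N(−d₂) = N(-0.766217) = 0.221774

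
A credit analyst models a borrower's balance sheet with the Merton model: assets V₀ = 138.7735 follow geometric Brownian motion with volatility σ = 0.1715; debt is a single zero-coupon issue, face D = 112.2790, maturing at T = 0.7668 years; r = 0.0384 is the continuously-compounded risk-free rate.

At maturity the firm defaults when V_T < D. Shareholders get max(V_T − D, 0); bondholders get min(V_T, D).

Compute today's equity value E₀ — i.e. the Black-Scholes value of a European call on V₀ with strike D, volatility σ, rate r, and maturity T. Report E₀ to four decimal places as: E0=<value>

E0=30.1740

d₁ = [ln(V₀/D) + (r + σ²/2)T] / (σ√T)
   = [ln(138.7735/112.2790) + (0.0384 + 0.5·0.1715²)·0.7668] / (0.1715·√0.7668)
   = [0.211856 + 0.040722] / 0.150178 = 1.681862
d₂ = d₁ − σ√T = 1.681862 − 0.150178 = 1.531685
N(d₁) = 0.953702,  N(d₂) = 0.937200,  e^(−rT) = 0.970984
E₀ = V₀·N(d₁) − D·e^(−rT)·N(d₂)
   = 138.7735·0.953702 − 112.2790·0.970984·0.937200 = 30.174006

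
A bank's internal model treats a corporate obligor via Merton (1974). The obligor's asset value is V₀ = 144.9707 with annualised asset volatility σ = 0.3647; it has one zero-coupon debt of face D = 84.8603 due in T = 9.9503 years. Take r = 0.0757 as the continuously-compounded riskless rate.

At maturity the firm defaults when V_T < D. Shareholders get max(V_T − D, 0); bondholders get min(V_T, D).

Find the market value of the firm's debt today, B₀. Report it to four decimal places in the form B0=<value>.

d₁ = [ln(V₀/D) + (r + σ²/2)T] / (σ√T)
   = [ln(144.9707/84.8603) + (0.0757 + 0.5·0.3647²)·9.9503] / (0.3647·√9.9503)
   = [0.535525 + 1.414963] / 1.150413 = 1.695468
d₂ = d₁ − σ√T = 1.695468 − 1.150413 = 0.545054
N(d₁) = 0.955007,  N(d₂) = 0.707142,  e^(−rT) = 0.470840
E₀ = V₀·N(d₁) − D·e^(−rT)·N(d₂)
   = 144.9707·0.955007 − 84.8603·0.470840·0.707142 = 110.193703
B₀ = V₀ − E₀ = 144.9707 − 110.193703 = 34.776997

B0=34.7770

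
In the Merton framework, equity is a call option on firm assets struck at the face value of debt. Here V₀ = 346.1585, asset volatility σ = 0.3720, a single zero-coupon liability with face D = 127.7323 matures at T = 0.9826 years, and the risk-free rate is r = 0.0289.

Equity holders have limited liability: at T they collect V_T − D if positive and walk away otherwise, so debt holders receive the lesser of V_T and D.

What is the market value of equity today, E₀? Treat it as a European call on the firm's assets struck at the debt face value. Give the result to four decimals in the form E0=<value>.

E0=222.0636

d₁ = [ln(V₀/D) + (r + σ²/2)T] / (σ√T)
   = [ln(346.1585/127.7323) + (0.0289 + 0.5·0.3720²)·0.9826] / (0.3720·√0.9826)
   = [0.996960 + 0.096385] / 0.368749 = 2.965009
d₂ = d₁ − σ√T = 2.965009 − 0.368749 = 2.596260
N(d₁) = 0.998487,  N(d₂) = 0.995288,  e^(−rT) = 0.972002
E₀ = V₀·N(d₁) − D·e^(−rT)·N(d₂)
   = 346.1585·0.998487 − 127.7323·0.972002·0.995288 = 222.063602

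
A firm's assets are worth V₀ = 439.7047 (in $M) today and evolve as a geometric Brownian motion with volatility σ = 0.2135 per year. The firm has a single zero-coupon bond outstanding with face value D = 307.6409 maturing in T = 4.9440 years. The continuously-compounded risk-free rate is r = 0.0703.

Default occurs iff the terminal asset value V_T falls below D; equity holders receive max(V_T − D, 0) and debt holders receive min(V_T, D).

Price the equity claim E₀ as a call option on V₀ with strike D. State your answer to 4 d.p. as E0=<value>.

d₁ = [ln(V₀/D) + (r + σ²/2)T] / (σ√T)
   = [ln(439.7047/307.6409) + (0.0703 + 0.5·0.2135²)·4.9440] / (0.2135·√4.9440)
   = [0.357170 + 0.460243] / 0.474720 = 1.721885
d₂ = d₁ − σ√T = 1.721885 − 0.474720 = 1.247166
N(d₁) = 0.957455,  N(d₂) = 0.893832,  e^(−rT) = 0.706407
E₀ = V₀·N(d₁) − D·e^(−rT)·N(d₂)
   = 439.7047·0.957455 − 307.6409·0.706407·0.893832 = 226.750087

E0=226.7501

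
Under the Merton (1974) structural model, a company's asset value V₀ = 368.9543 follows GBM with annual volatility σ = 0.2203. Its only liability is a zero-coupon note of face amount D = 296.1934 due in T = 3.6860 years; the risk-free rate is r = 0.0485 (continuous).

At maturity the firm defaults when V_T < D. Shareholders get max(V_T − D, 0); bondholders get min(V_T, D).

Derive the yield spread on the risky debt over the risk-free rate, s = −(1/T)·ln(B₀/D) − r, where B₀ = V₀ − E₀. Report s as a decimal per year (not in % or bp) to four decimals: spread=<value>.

d₁ = [ln(V₀/D) + (r + σ²/2)T] / (σ√T)
   = [ln(368.9543/296.1934) + (0.0485 + 0.5·0.2203²)·3.6860] / (0.2203·√3.6860)
   = [0.219660 + 0.268216] / 0.422953 = 1.153499
d₂ = d₁ − σ√T = 1.153499 − 0.422953 = 0.730546
N(d₁) = 0.875647,  N(d₂) = 0.767472,  e^(−rT) = 0.836297
E₀ = V₀·N(d₁) − D·e^(−rT)·N(d₂)
   = 368.9543·0.875647 − 296.1934·0.836297·0.767472 = 132.966621
B₀ = V₀ − E₀ = 368.9543 − 132.966621 = 235.987679
spread = −(1/T)·ln(B₀/D) − r = −(1/3.6860)·ln(235.987679/296.1934) − 0.0485 = 0.01314759

spread=0.0131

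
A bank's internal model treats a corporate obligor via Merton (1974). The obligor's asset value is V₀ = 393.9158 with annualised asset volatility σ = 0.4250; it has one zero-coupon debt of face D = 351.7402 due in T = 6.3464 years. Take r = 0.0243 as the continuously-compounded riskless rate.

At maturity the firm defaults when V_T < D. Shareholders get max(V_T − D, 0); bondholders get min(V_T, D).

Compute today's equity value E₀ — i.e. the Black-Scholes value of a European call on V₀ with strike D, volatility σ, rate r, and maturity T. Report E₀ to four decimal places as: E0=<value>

d₁ = [ln(V₀/D) + (r + σ²/2)T] / (σ√T)
   = [ln(393.9158/351.7402) + (0.0243 + 0.5·0.4250²)·6.3464] / (0.4250·√6.3464)
   = [0.113244 + 0.727377] / 1.070663 = 0.785141
d₂ = d₁ − σ√T = 0.785141 − 1.070663 = -0.285522
N(d₁) = 0.783815,  N(d₂) = 0.387622,  e^(−rT) = 0.857086
E₀ = V₀·N(d₁) − D·e^(−rT)·N(d₂)
   = 393.9158·0.783815 − 351.7402·0.857086·0.387622 = 191.899890

E0=191.8999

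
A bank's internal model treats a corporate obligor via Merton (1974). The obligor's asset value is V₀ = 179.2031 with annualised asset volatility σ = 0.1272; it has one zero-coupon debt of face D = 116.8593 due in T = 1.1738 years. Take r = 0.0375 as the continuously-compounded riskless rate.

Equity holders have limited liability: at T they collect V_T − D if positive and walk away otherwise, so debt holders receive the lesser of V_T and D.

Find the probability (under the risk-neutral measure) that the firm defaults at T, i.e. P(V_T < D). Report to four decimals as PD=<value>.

d₁ = [ln(V₀/D) + (r + σ²/2)T] / (σ√T)
   = [ln(179.2031/116.8593) + (0.0375 + 0.5·0.1272²)·1.1738] / (0.1272·√1.1738)
   = [0.427549 + 0.053513] / 0.137811 = 3.490739
d₂ = d₁ − σ√T = 3.490739 − 0.137811 = 3.352928
risk-neutral PD = N(−d₂) = N(-3.352928) = 0.000400

PD=0.0004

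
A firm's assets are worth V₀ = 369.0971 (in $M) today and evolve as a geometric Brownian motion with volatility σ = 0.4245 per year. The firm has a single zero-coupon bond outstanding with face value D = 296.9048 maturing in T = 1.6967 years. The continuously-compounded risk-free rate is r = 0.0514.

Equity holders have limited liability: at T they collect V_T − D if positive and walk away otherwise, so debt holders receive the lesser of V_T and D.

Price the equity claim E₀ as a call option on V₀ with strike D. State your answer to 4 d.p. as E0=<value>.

d₁ = [ln(V₀/D) + (r + σ²/2)T] / (σ√T)
   = [ln(369.0971/296.9048) + (0.0514 + 0.5·0.4245²)·1.6967] / (0.4245·√1.6967)
   = [0.217648 + 0.240083] / 0.552943 = 0.827810
d₂ = d₁ − σ√T = 0.827810 − 0.552943 = 0.274867
N(d₁) = 0.796111,  N(d₂) = 0.608291,  e^(−rT) = 0.916484
E₀ = V₀·N(d₁) − D·e^(−rT)·N(d₂)
   = 369.0971·0.796111 − 296.9048·0.916484·0.608291 = 128.321081

E0=128.3211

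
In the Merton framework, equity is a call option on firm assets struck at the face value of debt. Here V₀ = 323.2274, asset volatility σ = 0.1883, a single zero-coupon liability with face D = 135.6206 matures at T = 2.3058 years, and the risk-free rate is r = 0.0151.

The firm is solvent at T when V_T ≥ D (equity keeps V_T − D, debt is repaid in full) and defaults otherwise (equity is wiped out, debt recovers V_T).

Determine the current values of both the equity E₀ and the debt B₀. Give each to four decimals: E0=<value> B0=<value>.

E0=192.2601 B0=130.9673

d₁ = [ln(V₀/D) + (r + σ²/2)T] / (σ√T)
   = [ln(323.2274/135.6206) + (0.0151 + 0.5·0.1883²)·2.3058] / (0.1883·√2.3058)
   = [0.868495 + 0.075696] / 0.285931 = 3.302163
d₂ = d₁ − σ√T = 3.302163 − 0.285931 = 3.016232
N(d₁) = 0.999520,  N(d₂) = 0.998720,  e^(−rT) = 0.965782
E₀ = V₀·N(d₁) − D·e^(−rT)·N(d₂)
   = 323.2274·0.999520 − 135.6206·0.965782·0.998720 = 192.260080
B₀ = V₀ − E₀ = 323.2274 − 192.260080 = 130.967320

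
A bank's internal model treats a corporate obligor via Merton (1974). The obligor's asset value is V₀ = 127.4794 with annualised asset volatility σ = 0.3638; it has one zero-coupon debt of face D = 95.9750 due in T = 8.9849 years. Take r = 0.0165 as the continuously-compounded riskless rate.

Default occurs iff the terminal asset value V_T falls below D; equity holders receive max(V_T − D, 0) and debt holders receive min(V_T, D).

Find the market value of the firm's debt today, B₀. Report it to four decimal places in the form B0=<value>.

B0=58.5578

d₁ = [ln(V₀/D) + (r + σ²/2)T] / (σ√T)
   = [ln(127.4794/95.9750) + (0.0165 + 0.5·0.3638²)·8.9849] / (0.3638·√8.9849)
   = [0.283867 + 0.742829] / 1.090484 = 0.941504
d₂ = d₁ − σ√T = 0.941504 − 1.090484 = -0.148980
N(d₁) = 0.826777,  N(d₂) = 0.440785,  e^(−rT) = 0.862215
E₀ = V₀·N(d₁) − D·e^(−rT)·N(d₂)
   = 127.4794·0.826777 − 95.9750·0.862215·0.440785 = 68.921593
B₀ = V₀ − E₀ = 127.4794 − 68.921593 = 58.557807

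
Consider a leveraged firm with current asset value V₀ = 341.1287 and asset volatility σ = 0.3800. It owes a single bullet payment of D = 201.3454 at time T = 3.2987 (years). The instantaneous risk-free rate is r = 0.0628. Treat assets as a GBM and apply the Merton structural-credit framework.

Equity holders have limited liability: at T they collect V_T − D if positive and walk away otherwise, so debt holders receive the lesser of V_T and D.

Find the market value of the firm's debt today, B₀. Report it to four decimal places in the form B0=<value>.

d₁ = [ln(V₀/D) + (r + σ²/2)T] / (σ√T)
   = [ln(341.1287/201.3454) + (0.0628 + 0.5·0.3800²)·3.2987] / (0.3800·√3.2987)
   = [0.527238 + 0.445325] / 0.690168 = 1.409167
d₂ = d₁ − σ√T = 1.409167 − 0.690168 = 0.718999
N(d₁) = 0.920607,  N(d₂) = 0.763929,  e^(−rT) = 0.812891
E₀ = V₀·N(d₁) − D·e^(−rT)·N(d₂)
   = 341.1287·0.920607 − 201.3454·0.812891·0.763929 = 189.011812
B₀ = V₀ − E₀ = 341.1287 − 189.011812 = 152.116888

B0=152.1169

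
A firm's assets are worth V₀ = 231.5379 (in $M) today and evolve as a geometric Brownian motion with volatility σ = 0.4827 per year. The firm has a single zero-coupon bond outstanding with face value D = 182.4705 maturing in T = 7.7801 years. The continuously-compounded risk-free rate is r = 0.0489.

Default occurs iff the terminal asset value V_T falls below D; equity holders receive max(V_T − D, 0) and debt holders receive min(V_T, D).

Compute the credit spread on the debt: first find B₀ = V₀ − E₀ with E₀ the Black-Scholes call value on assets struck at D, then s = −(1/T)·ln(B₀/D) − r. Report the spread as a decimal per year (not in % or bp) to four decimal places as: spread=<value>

d₁ = [ln(V₀/D) + (r + σ²/2)T] / (σ√T)
   = [ln(231.5379/182.4705) + (0.0489 + 0.5·0.4827²)·7.7801] / (0.4827·√7.7801)
   = [0.238155 + 1.286826] / 1.346387 = 1.132647
d₂ = d₁ − σ√T = 1.132647 − 1.346387 = -0.213740
N(d₁) = 0.871319,  N(d₂) = 0.415375,  e^(−rT) = 0.683556
E₀ = V₀·N(d₁) − D·e^(−rT)·N(d₂)
   = 231.5379·0.871319 − 182.4705·0.683556·0.415375 = 149.934102
B₀ = V₀ − E₀ = 231.5379 − 149.934102 = 81.603798
spread = −(1/T)·ln(B₀/D) − r = −(1/7.7801)·ln(81.603798/182.4705) − 0.0489 = 0.05453218

spread=0.0545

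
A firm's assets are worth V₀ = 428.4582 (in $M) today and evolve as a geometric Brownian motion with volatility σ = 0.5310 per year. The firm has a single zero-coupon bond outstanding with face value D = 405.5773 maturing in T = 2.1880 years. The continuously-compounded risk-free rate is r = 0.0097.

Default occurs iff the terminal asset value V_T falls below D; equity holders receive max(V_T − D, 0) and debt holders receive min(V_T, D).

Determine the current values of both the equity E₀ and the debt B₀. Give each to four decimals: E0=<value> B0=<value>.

E0=142.3488 B0=286.1094

d₁ = [ln(V₀/D) + (r + σ²/2)T] / (σ√T)
   = [ln(428.4582/405.5773) + (0.0097 + 0.5·0.5310²)·2.1880] / (0.5310·√2.1880)
   = [0.054882 + 0.329689] / 0.785449 = 0.489619
d₂ = d₁ − σ√T = 0.489619 − 0.785449 = -0.295831
N(d₁) = 0.687798,  N(d₂) = 0.383680,  e^(−rT) = 0.979000
E₀ = V₀·N(d₁) − D·e^(−rT)·N(d₂)
   = 428.4582·0.687798 − 405.5773·0.979000·0.383680 = 142.348809
B₀ = V₀ − E₀ = 428.4582 − 142.348809 = 286.109391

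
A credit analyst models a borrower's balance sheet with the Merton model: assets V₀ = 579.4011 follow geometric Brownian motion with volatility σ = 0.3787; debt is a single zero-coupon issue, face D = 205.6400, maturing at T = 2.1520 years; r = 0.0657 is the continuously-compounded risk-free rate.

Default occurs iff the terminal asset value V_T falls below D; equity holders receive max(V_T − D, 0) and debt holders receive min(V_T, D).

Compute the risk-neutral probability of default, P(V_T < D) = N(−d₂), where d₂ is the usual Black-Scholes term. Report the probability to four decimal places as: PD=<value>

d₁ = [ln(V₀/D) + (r + σ²/2)T] / (σ√T)
   = [ln(579.4011/205.6400) + (0.0657 + 0.5·0.3787²)·2.1520] / (0.3787·√2.1520)
   = [1.035868 + 0.295700] / 0.555541 = 2.396882
d₂ = d₁ − σ√T = 2.396882 − 0.555541 = 1.841341
risk-neutral PD = N(−d₂) = N(-1.841341) = 0.032786

PD=0.0328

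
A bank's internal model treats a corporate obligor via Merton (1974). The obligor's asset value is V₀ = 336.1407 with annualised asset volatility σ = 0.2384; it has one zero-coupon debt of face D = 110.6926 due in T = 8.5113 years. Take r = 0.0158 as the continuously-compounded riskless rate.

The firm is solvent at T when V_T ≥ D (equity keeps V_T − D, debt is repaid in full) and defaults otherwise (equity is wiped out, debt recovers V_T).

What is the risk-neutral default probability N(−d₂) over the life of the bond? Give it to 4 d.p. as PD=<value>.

PD=0.0746

d₁ = [ln(V₀/D) + (r + σ²/2)T] / (σ√T)
   = [ln(336.1407/110.6926) + (0.0158 + 0.5·0.2384²)·8.5113] / (0.2384·√8.5113)
   = [1.110773 + 0.376347] / 0.695511 = 2.138167
d₂ = d₁ − σ√T = 2.138167 − 0.695511 = 1.442656
risk-neutral PD = N(−d₂) = N(-1.442656) = 0.074559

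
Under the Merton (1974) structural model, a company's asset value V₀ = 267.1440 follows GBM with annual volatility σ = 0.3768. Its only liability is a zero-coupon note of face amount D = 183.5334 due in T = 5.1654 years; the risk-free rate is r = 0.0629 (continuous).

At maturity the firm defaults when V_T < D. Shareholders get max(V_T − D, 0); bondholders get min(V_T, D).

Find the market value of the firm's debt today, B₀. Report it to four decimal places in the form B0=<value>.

B0=114.8342

d₁ = [ln(V₀/D) + (r + σ²/2)T] / (σ√T)
   = [ln(267.1440/183.5334) + (0.0629 + 0.5·0.3768²)·5.1654] / (0.3768·√5.1654)
   = [0.375391 + 0.691591] / 0.856373 = 1.245932
d₂ = d₁ − σ√T = 1.245932 − 0.856373 = 0.389559
N(d₁) = 0.893605,  N(d₂) = 0.651569,  e^(−rT) = 0.722597
E₀ = V₀·N(d₁) − D·e^(−rT)·N(d₂)
   = 267.1440·0.893605 − 183.5334·0.722597·0.651569 = 152.309813
B₀ = V₀ − E₀ = 267.1440 − 152.309813 = 114.834187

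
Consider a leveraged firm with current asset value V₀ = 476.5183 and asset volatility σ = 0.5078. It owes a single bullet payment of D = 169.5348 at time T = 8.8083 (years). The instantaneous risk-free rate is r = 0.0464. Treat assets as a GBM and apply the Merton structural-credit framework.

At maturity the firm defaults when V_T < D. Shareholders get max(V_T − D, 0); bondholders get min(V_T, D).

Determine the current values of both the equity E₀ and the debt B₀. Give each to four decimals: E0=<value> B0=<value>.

d₁ = [ln(V₀/D) + (r + σ²/2)T] / (σ√T)
   = [ln(476.5183/169.5348) + (0.0464 + 0.5·0.5078²)·8.8083] / (0.5078·√8.8083)
   = [1.033448 + 1.544363] / 1.507088 = 1.710458
d₂ = d₁ − σ√T = 1.710458 − 1.507088 = 0.203369
N(d₁) = 0.956409,  N(d₂) = 0.580577,  e^(−rT) = 0.664510
E₀ = V₀·N(d₁) − D·e^(−rT)·N(d₂)
   = 476.5183·0.956409 − 169.5348·0.664510·0.580577 = 390.340181
B₀ = V₀ − E₀ = 476.5183 − 390.340181 = 86.178119

E0=390.3402 B0=86.1781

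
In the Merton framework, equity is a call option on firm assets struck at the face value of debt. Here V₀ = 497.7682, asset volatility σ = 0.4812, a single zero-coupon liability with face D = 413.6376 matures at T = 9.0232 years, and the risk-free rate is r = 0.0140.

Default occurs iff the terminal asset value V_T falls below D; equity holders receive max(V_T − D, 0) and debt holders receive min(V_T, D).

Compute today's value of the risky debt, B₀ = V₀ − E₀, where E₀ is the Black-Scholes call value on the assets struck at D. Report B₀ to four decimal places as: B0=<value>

d₁ = [ln(V₀/D) + (r + σ²/2)T] / (σ√T)
   = [ln(497.7682/413.6376) + (0.0140 + 0.5·0.4812²)·9.0232] / (0.4812·√9.0232)
   = [0.185144 + 1.171001] / 1.445459 = 0.938211
d₂ = d₁ − σ√T = 0.938211 − 1.445459 = -0.507249
N(d₁) = 0.825932,  N(d₂) = 0.305990,  e^(−rT) = 0.881329
E₀ = V₀·N(d₁) − D·e^(−rT)·N(d₂)
   = 497.7682·0.825932 − 413.6376·0.881329·0.305990 = 299.573750
B₀ = V₀ − E₀ = 497.7682 − 299.573750 = 198.194450

B0=198.1944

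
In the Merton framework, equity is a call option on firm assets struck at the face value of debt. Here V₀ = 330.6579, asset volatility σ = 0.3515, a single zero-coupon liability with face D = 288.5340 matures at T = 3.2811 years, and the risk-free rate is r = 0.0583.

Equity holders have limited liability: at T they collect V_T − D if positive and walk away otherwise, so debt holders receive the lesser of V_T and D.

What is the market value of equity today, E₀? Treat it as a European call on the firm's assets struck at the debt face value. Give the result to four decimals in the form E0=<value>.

E0=126.0335

d₁ = [ln(V₀/D) + (r + σ²/2)T] / (σ√T)
   = [ln(330.6579/288.5340) + (0.0583 + 0.5·0.3515²)·3.2811] / (0.3515·√3.2811)
   = [0.136271 + 0.393982] / 0.636700 = 0.832814
d₂ = d₁ − σ√T = 0.832814 − 0.636700 = 0.196114
N(d₁) = 0.797525,  N(d₂) = 0.577740,  e^(−rT) = 0.825895
E₀ = V₀·N(d₁) − D·e^(−rT)·N(d₂)
   = 330.6579·0.797525 − 288.5340·0.825895·0.577740 = 126.033469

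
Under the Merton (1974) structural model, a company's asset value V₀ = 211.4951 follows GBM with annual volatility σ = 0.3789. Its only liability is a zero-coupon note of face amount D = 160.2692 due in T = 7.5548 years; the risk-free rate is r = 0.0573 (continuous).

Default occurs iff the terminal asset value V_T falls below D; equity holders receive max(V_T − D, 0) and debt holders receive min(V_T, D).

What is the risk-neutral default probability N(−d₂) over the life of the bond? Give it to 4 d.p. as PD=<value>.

d₁ = [ln(V₀/D) + (r + σ²/2)T] / (σ√T)
   = [ln(211.4951/160.2692) + (0.0573 + 0.5·0.3789²)·7.5548] / (0.3789·√7.5548)
   = [0.277347 + 0.975193] / 1.041444 = 1.202695
d₂ = d₁ − σ√T = 1.202695 − 1.041444 = 0.161251
risk-neutral PD = N(−d₂) = N(-0.161251) = 0.435948

PD=0.4359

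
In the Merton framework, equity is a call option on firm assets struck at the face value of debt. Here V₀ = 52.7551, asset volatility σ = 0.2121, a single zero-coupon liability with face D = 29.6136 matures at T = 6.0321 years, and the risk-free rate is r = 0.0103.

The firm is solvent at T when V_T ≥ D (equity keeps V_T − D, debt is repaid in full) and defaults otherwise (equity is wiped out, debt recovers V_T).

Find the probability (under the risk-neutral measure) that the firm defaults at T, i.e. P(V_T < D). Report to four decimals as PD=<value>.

PD=0.1667

d₁ = [ln(V₀/D) + (r + σ²/2)T] / (σ√T)
   = [ln(52.7551/29.6136) + (0.0103 + 0.5·0.2121²)·6.0321] / (0.2121·√6.0321)
   = [0.577427 + 0.197812] / 0.520925 = 1.488197
d₂ = d₁ − σ√T = 1.488197 − 0.520925 = 0.967272
risk-neutral PD = N(−d₂) = N(-0.967272) = 0.166704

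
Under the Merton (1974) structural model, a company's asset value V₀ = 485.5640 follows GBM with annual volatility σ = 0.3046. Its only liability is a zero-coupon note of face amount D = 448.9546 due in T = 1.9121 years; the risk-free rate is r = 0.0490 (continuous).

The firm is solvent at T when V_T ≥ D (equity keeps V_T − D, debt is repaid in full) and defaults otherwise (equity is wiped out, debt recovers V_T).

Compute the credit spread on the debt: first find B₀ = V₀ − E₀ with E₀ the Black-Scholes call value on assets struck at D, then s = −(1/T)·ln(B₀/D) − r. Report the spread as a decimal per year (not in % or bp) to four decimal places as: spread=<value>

d₁ = [ln(V₀/D) + (r + σ²/2)T] / (σ√T)
   = [ln(485.5640/448.9546) + (0.0490 + 0.5·0.3046²)·1.9121] / (0.3046·√1.9121)
   = [0.078389 + 0.182396] / 0.421197 = 0.619154
d₂ = d₁ − σ√T = 0.619154 − 0.421197 = 0.197957
N(d₁) = 0.732092,  N(d₂) = 0.578461,  e^(−rT) = 0.910562
E₀ = V₀·N(d₁) − D·e^(−rT)·N(d₂)
   = 485.5640·0.732092 − 448.9546·0.910562·0.578461 = 119.002392
B₀ = V₀ − E₀ = 485.5640 − 119.002392 = 366.561608
spread = −(1/T)·ln(B₀/D) − r = −(1/1.9121)·ln(366.561608/448.9546) − 0.0490 = 0.05703795

spread=0.0570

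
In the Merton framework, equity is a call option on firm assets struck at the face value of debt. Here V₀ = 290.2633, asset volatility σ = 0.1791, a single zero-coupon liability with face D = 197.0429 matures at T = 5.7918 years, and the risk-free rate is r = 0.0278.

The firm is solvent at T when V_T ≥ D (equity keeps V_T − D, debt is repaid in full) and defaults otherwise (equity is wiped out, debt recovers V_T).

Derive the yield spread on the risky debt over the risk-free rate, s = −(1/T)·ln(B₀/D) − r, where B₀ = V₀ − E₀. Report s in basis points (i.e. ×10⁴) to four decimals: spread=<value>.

spread=47.1547

d₁ = [ln(V₀/D) + (r + σ²/2)T] / (σ√T)
   = [ln(290.2633/197.0429) + (0.0278 + 0.5·0.1791²)·5.7918] / (0.1791·√5.7918)
   = [0.387367 + 0.253903] / 0.431025 = 1.487780
d₂ = d₁ − σ√T = 1.487780 − 0.431025 = 1.056755
N(d₁) = 0.931596,  N(d₂) = 0.854688,  e^(−rT) = 0.851282
E₀ = V₀·N(d₁) − D·e^(−rT)·N(d₂)
   = 290.2633·0.931596 − 197.0429·0.851282·0.854688 = 127.043399
B₀ = V₀ − E₀ = 290.2633 − 127.043399 = 163.219901
spread = −(1/T)·ln(B₀/D) − r = −(1/5.7918)·ln(163.219901/197.0429) − 0.0278 = 0.00471547
in basis points: 0.00471547 × 10⁴ = 47.1547 bp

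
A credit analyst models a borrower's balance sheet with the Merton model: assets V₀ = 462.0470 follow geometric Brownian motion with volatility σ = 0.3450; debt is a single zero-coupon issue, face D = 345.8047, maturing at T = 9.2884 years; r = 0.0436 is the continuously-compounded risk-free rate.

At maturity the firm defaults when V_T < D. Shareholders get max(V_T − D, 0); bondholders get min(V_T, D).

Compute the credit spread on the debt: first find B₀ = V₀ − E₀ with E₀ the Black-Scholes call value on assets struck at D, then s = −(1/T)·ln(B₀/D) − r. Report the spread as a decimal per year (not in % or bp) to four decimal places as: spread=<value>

spread=0.0254

d₁ = [ln(V₀/D) + (r + σ²/2)T] / (σ√T)
   = [ln(462.0470/345.8047) + (0.0436 + 0.5·0.3450²)·9.2884] / (0.3450·√9.2884)
   = [0.289792 + 0.957750] / 1.051452 = 1.186495
d₂ = d₁ − σ√T = 1.186495 − 1.051452 = 0.135043
N(d₁) = 0.882287,  N(d₂) = 0.553711,  e^(−rT) = 0.666994
E₀ = V₀·N(d₁) − D·e^(−rT)·N(d₂)
   = 462.0470·0.882287 − 345.8047·0.666994·0.553711 = 279.944614
B₀ = V₀ − E₀ = 462.0470 − 279.944614 = 182.102386
spread = −(1/T)·ln(B₀/D) − r = −(1/9.2884)·ln(182.102386/345.8047) − 0.0436 = 0.02544365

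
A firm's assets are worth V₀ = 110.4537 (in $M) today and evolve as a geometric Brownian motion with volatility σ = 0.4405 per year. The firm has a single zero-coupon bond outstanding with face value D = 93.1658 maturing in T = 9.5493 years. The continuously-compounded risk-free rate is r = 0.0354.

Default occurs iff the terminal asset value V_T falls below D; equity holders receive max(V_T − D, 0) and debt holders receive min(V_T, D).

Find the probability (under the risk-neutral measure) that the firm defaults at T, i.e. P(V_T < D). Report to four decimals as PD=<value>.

PD=0.6207

d₁ = [ln(V₀/D) + (r + σ²/2)T] / (σ√T)
   = [ln(110.4537/93.1658) + (0.0354 + 0.5·0.4405²)·9.5493] / (0.4405·√9.5493)
   = [0.170216 + 1.264519] / 1.361231 = 1.053999
d₂ = d₁ − σ√T = 1.053999 − 1.361231 = -0.307232
risk-neutral PD = N(−d₂) = N(0.307232) = 0.620667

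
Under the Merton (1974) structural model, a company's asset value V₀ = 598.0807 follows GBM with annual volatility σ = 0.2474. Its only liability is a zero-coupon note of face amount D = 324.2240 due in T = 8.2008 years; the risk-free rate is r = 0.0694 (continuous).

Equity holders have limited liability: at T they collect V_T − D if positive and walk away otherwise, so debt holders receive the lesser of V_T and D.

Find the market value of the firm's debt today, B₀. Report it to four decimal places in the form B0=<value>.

d₁ = [ln(V₀/D) + (r + σ²/2)T] / (σ√T)
   = [ln(598.0807/324.2240) + (0.0694 + 0.5·0.2474²)·8.2008] / (0.2474·√8.2008)
   = [0.612291 + 0.820108] / 0.708480 = 2.021790
d₂ = d₁ − σ√T = 2.021790 − 0.708480 = 1.313310
N(d₁) = 0.978401,  N(d₂) = 0.905461,  e^(−rT) = 0.566015
E₀ = V₀·N(d₁) − D·e^(−rT)·N(d₂)
   = 598.0807·0.978401 − 324.2240·0.566015·0.905461 = 418.996672
B₀ = V₀ − E₀ = 598.0807 − 418.996672 = 179.084028

B0=179.0840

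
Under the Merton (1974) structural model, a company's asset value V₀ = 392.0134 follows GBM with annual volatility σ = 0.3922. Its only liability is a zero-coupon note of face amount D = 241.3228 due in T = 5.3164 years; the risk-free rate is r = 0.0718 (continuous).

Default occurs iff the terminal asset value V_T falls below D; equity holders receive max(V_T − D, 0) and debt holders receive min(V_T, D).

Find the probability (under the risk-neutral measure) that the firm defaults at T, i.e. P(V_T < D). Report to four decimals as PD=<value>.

PD=0.3063

d₁ = [ln(V₀/D) + (r + σ²/2)T] / (σ√T)
   = [ln(392.0134/241.3228) + (0.0718 + 0.5·0.3922²)·5.3164] / (0.3922·√5.3164)
   = [0.485161 + 0.790604] / 0.904308 = 1.410763
d₂ = d₁ − σ√T = 1.410763 − 0.904308 = 0.506455
risk-neutral PD = N(−d₂) = N(-0.506455) = 0.306269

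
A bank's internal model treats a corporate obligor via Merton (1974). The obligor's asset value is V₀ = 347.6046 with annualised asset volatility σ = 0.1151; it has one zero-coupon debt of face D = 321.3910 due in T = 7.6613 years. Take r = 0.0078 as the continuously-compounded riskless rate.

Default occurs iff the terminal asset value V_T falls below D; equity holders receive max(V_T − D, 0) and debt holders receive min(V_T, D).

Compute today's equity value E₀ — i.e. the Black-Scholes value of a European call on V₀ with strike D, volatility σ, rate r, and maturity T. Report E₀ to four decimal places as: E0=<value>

E0=67.3544

d₁ = [ln(V₀/D) + (r + σ²/2)T] / (σ√T)
   = [ln(347.6046/321.3910) + (0.0078 + 0.5·0.1151²)·7.6613] / (0.1151·√7.6613)
   = [0.078407 + 0.110507] / 0.318586 = 0.592976
d₂ = d₁ − σ√T = 0.592976 − 0.318586 = 0.274390
N(d₁) = 0.723401,  N(d₂) = 0.608108,  e^(−rT) = 0.941992
E₀ = V₀·N(d₁) − D·e^(−rT)·N(d₂)
   = 347.6046·0.723401 − 321.3910·0.941992·0.608108 = 67.354386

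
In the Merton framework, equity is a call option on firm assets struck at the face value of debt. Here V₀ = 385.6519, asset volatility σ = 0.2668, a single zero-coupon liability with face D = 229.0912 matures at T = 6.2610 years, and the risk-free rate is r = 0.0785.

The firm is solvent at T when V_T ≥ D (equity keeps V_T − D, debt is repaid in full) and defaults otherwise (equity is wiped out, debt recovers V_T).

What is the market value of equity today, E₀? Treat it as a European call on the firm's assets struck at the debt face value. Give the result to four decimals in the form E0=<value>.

E0=249.7214

d₁ = [ln(V₀/D) + (r + σ²/2)T] / (σ√T)
   = [ln(385.6519/229.0912) + (0.0785 + 0.5·0.2668²)·6.2610] / (0.2668·√6.2610)
   = [0.520815 + 0.714325] / 0.667587 = 1.850156
d₂ = d₁ − σ√T = 1.850156 − 0.667587 = 1.182569
N(d₁) = 0.967854,  N(d₂) = 0.881510,  e^(−rT) = 0.611715
E₀ = V₀·N(d₁) − D·e^(−rT)·N(d₂)
   = 385.6519·0.967854 − 229.0912·0.611715·0.881510 = 249.721360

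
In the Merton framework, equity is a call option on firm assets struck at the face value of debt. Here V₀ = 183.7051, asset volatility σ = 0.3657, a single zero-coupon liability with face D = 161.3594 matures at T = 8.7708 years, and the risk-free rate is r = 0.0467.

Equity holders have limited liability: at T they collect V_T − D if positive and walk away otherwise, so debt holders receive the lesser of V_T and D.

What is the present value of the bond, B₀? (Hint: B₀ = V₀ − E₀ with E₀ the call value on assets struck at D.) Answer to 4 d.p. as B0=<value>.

B0=79.1291

d₁ = [ln(V₀/D) + (r + σ²/2)T] / (σ√T)
   = [ln(183.7051/161.3594) + (0.0467 + 0.5·0.3657²)·8.7708] / (0.3657·√8.7708)
   = [0.129698 + 0.996084] / 1.083040 = 1.039465
d₂ = d₁ − σ√T = 1.039465 − 1.083040 = -0.043576
N(d₁) = 0.850706,  N(d₂) = 0.482621,  e^(−rT) = 0.663918
E₀ = V₀·N(d₁) − D·e^(−rT)·N(d₂)
   = 183.7051·0.850706 − 161.3594·0.663918·0.482621 = 104.576009
B₀ = V₀ − E₀ = 183.7051 − 104.576009 = 79.129091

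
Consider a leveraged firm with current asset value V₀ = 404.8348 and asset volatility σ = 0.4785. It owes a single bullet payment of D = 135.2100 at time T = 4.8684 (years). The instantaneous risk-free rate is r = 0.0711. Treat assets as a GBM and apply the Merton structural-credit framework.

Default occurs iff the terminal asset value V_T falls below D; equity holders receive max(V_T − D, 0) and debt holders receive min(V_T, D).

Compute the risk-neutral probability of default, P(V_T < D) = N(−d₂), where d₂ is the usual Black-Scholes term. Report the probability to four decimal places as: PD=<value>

d₁ = [ln(V₀/D) + (r + σ²/2)T] / (σ√T)
   = [ln(404.8348/135.2100) + (0.0711 + 0.5·0.4785²)·4.8684] / (0.4785·√4.8684)
   = [1.096650 + 0.903483] / 1.055784 = 1.894453
d₂ = d₁ − σ√T = 1.894453 − 1.055784 = 0.838669
risk-neutral PD = N(−d₂) = N(-0.838669) = 0.200828

PD=0.2008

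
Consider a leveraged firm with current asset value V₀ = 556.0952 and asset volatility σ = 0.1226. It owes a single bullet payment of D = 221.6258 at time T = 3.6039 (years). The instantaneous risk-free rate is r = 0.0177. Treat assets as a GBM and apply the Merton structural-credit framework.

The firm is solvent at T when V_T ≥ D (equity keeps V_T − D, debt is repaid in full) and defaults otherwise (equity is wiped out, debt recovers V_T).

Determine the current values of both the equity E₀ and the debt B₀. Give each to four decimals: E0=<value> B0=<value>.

E0=348.1654 B0=207.9298

d₁ = [ln(V₀/D) + (r + σ²/2)T] / (σ√T)
   = [ln(556.0952/221.6258) + (0.0177 + 0.5·0.1226²)·3.6039] / (0.1226·√3.6039)
   = [0.919949 + 0.090874] / 0.232743 = 4.343084
d₂ = d₁ − σ√T = 4.343084 − 0.232743 = 4.110341
N(d₁) = 0.999993,  N(d₂) = 0.999980,  e^(−rT) = 0.938203
E₀ = V₀·N(d₁) − D·e^(−rT)·N(d₂)
   = 556.0952·0.999993 − 221.6258·0.938203·0.999980 = 348.165430
B₀ = V₀ − E₀ = 556.0952 − 348.165430 = 207.929770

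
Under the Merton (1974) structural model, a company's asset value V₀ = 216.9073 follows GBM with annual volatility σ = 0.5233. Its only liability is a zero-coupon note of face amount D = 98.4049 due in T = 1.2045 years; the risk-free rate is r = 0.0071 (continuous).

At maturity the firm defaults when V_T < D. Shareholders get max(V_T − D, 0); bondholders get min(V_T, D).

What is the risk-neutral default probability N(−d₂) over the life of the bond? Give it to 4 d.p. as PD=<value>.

d₁ = [ln(V₀/D) + (r + σ²/2)T] / (σ√T)
   = [ln(216.9073/98.4049) + (0.0071 + 0.5·0.5233²)·1.2045] / (0.5233·√1.2045)
   = [0.790379 + 0.173474] / 0.574320 = 1.678251
d₂ = d₁ − σ√T = 1.678251 − 0.574320 = 1.103930
risk-neutral PD = N(−d₂) = N(-1.103930) = 0.134812

PD=0.1348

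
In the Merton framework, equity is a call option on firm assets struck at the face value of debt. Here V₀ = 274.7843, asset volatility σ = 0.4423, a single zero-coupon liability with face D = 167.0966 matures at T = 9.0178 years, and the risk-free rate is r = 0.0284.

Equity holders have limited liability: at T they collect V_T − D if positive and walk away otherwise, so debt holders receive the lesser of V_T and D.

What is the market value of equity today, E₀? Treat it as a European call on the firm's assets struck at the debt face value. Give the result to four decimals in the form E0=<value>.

d₁ = [ln(V₀/D) + (r + σ²/2)T] / (σ√T)
   = [ln(274.7843/167.0966) + (0.0284 + 0.5·0.4423²)·9.0178] / (0.4423·√9.0178)
   = [0.497414 + 1.138178] / 1.328212 = 1.231425
d₂ = d₁ − σ√T = 1.231425 − 1.328212 = -0.096787
N(d₁) = 0.890918,  N(d₂) = 0.461448,  e^(−rT) = 0.774060
E₀ = V₀·N(d₁) − D·e^(−rT)·N(d₂)
   = 274.7843·0.890918 − 167.0966·0.774060·0.461448 = 185.125294

E0=185.1253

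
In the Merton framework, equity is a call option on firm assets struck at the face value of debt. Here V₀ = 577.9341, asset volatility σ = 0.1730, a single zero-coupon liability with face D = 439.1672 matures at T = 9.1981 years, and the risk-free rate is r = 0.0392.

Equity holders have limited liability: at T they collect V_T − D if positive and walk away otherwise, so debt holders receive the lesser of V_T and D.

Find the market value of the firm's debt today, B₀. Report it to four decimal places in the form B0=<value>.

d₁ = [ln(V₀/D) + (r + σ²/2)T] / (σ√T)
   = [ln(577.9341/439.1672) + (0.0392 + 0.5·0.1730²)·9.1981] / (0.1730·√9.1981)
   = [0.274580 + 0.498210] / 0.524681 = 1.472877
d₂ = d₁ − σ√T = 1.472877 − 0.524681 = 0.948196
N(d₁) = 0.929608,  N(d₂) = 0.828485,  e^(−rT) = 0.697282
E₀ = V₀·N(d₁) − D·e^(−rT)·N(d₂)
   = 577.9341·0.929608 − 439.1672·0.697282·0.828485 = 283.550600
B₀ = V₀ − E₀ = 577.9341 − 283.550600 = 294.383500

B0=294.3835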